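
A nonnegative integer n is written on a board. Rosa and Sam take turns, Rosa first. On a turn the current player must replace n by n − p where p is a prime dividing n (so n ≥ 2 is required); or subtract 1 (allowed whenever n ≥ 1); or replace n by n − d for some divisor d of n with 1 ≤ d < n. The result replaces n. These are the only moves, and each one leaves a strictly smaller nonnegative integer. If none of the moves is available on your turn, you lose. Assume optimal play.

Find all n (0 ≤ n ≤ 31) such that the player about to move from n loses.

Positions with no move are L. A position that does have a move is losing for the player to move precisely when every available move leads to a winning position for the opponent. Fill in the labels:
n=0: no move → L
n=1: W (go to 0, an L position)
n=2: W (go to 0, an L position)
n=3: W (go to 0, an L position)
n=4: L (options 2(W), 3(W) are all W)
n=5: W (go to 0, an L position)
n=6: W (go to 4, an L position)
n=7: W (go to 0, an L position)
n=8: W (go to 4, an L position)
n=9: L (options 6(W), 8(W) are all W)
n=10: W (go to 9, an L position)
n=11: W (go to 0, an L position)
n=12: W (go to 9, an L position)
n=13: W (go to 0, an L position)
n=14: L (options 7(W), 12(W), 13(W) are all W)
n=15: W (go to 14, an L position)
n=16: W (go to 14, an L position)
n=17: W (go to 0, an L position)
n=18: W (go to 9, an L position)
n=19: W (go to 0, an L position)
n=20: L (options 10(W), 15(W), 16(W), 18(W), 19(W) are all W)
n=21: W (go to 14, an L position)
n=22: W (go to 20, an L position)
n=23: W (go to 0, an L position)
n=24: W (go to 20, an L position)
n=25: W (go to 20, an L position)
n=26: L (options 13(W), 24(W), 25(W) are all W)
n=27: W (go to 26, an L position)
n=28: W (go to 14, an L position)
n=29: W (go to 0, an L position)
n=30: W (go to 20, an L position)
n=31: W (go to 0, an L position)
Reading off the rows marked L gives the requested list; there are 6 such values of n.

0, 4, 9, 14, 20, 26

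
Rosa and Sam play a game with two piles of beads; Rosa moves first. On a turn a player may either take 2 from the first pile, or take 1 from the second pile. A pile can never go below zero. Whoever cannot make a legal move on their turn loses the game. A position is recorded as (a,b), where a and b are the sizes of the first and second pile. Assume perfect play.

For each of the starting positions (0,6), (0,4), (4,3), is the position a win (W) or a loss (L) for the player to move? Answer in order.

(0,6): L, (0,4): L, (4,3): W

Compute win/loss labels from the base case upward. A position with no move is L. Any other position is W if it can reach an L in one move, else L.
No move ever increases a pile, so every position that can arise here has a ≤ 4 and b ≤ 6; it is enough to label the cells with 0 ≤ a ≤ 4 and 0 ≤ b ≤ 6.
Every move lowers a or b (never raises either), so fill the grid row by row in increasing a, and left to right within a row: each cell's successors are then already labelled.
      b=0  b=1  b=2  b=3  b=4  b=5  b=6
a=0:    L    W    L    W    L    W    L
a=1:    L    W    L    W    L    W    L
a=2:    W    L    W    L    W    L    W
a=3:    W    L    W    L    W    L    W
a=4:    L    W    L    W    L    W    L
Cells with no legal move (terminal, hence L): (0,0), (1,0).
The remaining L cells, each justified by listing all of its moves:
(0,2): only reaches (0,1)(W), which is W → L
(0,4): only reaches (0,3)(W), which is W → L
(0,6): only reaches (0,5)(W), which is W → L
(1,2): only reaches (1,1)(W), which is W → L
(1,4): only reaches (1,3)(W), which is W → L
(1,6): only reaches (1,5)(W), which is W → L
(2,1): only reaches (0,1)(W), (2,0)(W), all W → L
(2,3): only reaches (0,3)(W), (2,2)(W), all W → L
(2,5): only reaches (0,5)(W), (2,4)(W), all W → L
(3,1): only reaches (1,1)(W), (3,0)(W), all W → L
(3,3): only reaches (1,3)(W), (3,2)(W), all W → L
(3,5): only reaches (1,5)(W), (3,4)(W), all W → L
(4,0): only reaches (2,0)(W), which is W → L
(4,2): only reaches (2,2)(W), (4,1)(W), all W → L
(4,4): only reaches (2,4)(W), (4,3)(W), all W → L
(4,6): only reaches (2,6)(W), (4,5)(W), all W → L
Every other cell has at least one move into one of the L cells above, so it is W.
(0,6): one of the L cells justified above, so L
(0,4): one of the L cells justified above, so L
(4,3): the move to (2,3) reaches an L cell, so W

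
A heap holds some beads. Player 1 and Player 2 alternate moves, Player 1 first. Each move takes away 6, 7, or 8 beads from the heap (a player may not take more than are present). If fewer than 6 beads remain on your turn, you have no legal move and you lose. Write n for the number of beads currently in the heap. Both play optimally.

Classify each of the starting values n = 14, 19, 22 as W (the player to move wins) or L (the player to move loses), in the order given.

14: L, 19: L, 22: W

Classify positions by backward induction: terminal positions (no move available) are L. From any other position, the mover wins iff some move reaches an L.
n=0: no move → L
n=1: no move → L
n=2: no move → L
n=3: no move → L
n=4: no move → L
n=5: no move → L
n=6: can move to 0, which is L ⇒ W
n=7: can move to 1, which is L ⇒ W
n=8: can move to 2, which is L ⇒ W
n=9: can move to 3, which is L ⇒ W
n=10: can move to 4, which is L ⇒ W
n=11: can move to 5, which is L ⇒ W
n=12: can move to 5, which is L ⇒ W
n=13: can move to 5, which is L ⇒ W
n=14: moves to 8(W), 7(W), 6(W); every one is W ⇒ L
n=15: moves to 9(W), 8(W), 7(W); every one is W ⇒ L
n=16: moves to 10(W), 9(W), 8(W); every one is W ⇒ L
n=17: moves to 11(W), 10(W), 9(W); every one is W ⇒ L
n=18: moves to 12(W), 11(W), 10(W); every one is W ⇒ L
n=19: moves to 13(W), 12(W), 11(W); every one is W ⇒ L
n=20: can move to 14, which is L ⇒ W
n=21: can move to 15, which is L ⇒ W
n=22: can move to 16, which is L ⇒ W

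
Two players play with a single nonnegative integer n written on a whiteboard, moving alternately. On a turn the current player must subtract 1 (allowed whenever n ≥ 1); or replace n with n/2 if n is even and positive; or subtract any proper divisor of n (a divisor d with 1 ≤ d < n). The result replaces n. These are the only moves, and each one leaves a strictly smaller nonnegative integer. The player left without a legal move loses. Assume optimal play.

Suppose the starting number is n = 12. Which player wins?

The first player wins.

Label each position W (a win for the player to move) or L (a loss). A position with no legal move is L; any other position is W exactly when some move reaches an L, and L when every move reaches a W.
n=0: no move → L
n=1: →0(L), so W
n=2: →1(W) only, which is W, so L
n=3: →2(L), so W
n=4: →2(L), so W
n=5: →4(W) only, which is W, so L
n=6: →5(L), so W
n=7: →6(W) only, which is W, so L
n=8: →7(L), so W
n=9: →6(W), 8(W) — all W, so L
n=10: →5(L), so W
n=11: →10(W) only, which is W, so L
n=12: →9(L), so W
The starting position 12 is W: the player to move should move to 9, handing over an L position.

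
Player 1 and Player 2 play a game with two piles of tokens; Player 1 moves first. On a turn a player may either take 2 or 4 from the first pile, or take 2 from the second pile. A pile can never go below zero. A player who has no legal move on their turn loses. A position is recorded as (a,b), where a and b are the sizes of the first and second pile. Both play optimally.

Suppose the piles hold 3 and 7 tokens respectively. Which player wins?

Player 2 wins.

Compute win/loss labels from the base case upward. A position with no move is L. Any other position is W if it can reach an L in one move, else L.
No move ever increases a pile, so every position that can arise here has a ≤ 3 and b ≤ 7; it is enough to label the cells with 0 ≤ a ≤ 3 and 0 ≤ b ≤ 7.
Every move lowers a or b (never raises either), so fill the grid row by row in increasing a, and left to right within a row: each cell's successors are then already labelled.
      b=0  b=1  b=2  b=3  b=4  b=5  b=6  b=7
a=0:    L    L    W    W    L    L    W    W
a=1:    L    L    W    W    L    L    W    W
a=2:    W    W    L    L    W    W    L    L
a=3:    W    W    L    L    W    W    L    L
Cells with no legal move (terminal, hence L): (0,0), (0,1), (1,0), (1,1).
The remaining L cells, each justified by listing all of its moves:
(0,4): →(0,2)(W) only, which is W, so L
(0,5): →(0,3)(W) only, which is W, so L
(1,4): →(1,2)(W) only, which is W, so L
(1,5): →(1,3)(W) only, which is W, so L
(2,2): →(0,2)(W), (2,0)(W) — all W, so L
(2,3): →(0,3)(W), (2,1)(W) — all W, so L
(2,6): →(0,6)(W), (2,4)(W) — all W, so L
(2,7): →(0,7)(W), (2,5)(W) — all W, so L
(3,2): →(1,2)(W), (3,0)(W) — all W, so L
(3,3): →(1,3)(W), (3,1)(W) — all W, so L
(3,6): →(1,6)(W), (3,4)(W) — all W, so L
(3,7): →(1,7)(W), (3,5)(W) — all W, so L
Every other cell has at least one move into one of the L cells above, so it is W.
Every move from (3,7) reaches a W position, so the mover loses.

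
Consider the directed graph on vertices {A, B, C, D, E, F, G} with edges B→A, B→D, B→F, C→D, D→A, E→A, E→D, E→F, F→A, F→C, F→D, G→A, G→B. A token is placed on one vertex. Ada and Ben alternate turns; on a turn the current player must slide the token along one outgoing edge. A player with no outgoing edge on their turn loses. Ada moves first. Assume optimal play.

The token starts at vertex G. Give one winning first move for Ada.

Move to A.

Build the W/L table. Terminal = L. A non-terminal position is W if it has a move to some L; otherwise it is L.
Every edge goes from a vertex to one that appears earlier in the order A, D, C, F, B, E, G, so processing vertices in that order labels each vertex after all of its successors.
A: no outgoing edge → L
D: reaches L-position A → W
C: only reaches D(W), which is W → L
F: reaches L-position C → W
B: reaches L-position A → W
E: reaches L-position A → W
G: reaches L-position A → W
From G, the L positions reachable in one move are: A.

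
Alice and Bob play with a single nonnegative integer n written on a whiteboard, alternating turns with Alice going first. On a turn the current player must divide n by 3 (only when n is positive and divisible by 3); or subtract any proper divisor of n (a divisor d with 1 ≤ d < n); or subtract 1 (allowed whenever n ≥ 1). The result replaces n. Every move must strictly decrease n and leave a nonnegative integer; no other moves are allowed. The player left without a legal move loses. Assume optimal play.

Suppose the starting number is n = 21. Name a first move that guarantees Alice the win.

Classify positions by backward induction: terminal positions (no move available) are L. From any other position, the mover wins iff some move reaches an L.
n=0: no move → L
n=1: W (go to 0, an L position)
n=2: L (sole option 1(W) is W)
n=3: W (go to 2, an L position)
n=4: W (go to 2, an L position)
n=5: L (sole option 4(W) is W)
n=6: W (go to 2, an L position)
n=7: L (sole option 6(W) is W)
n=8: W (go to 7, an L position)
n=9: L (options 3(W), 6(W), 8(W) are all W)
n=10: W (go to 5, an L position)
n=11: L (sole option 10(W) is W)
n=12: W (go to 9, an L position)
n=13: L (sole option 12(W) is W)
n=14: W (go to 7, an L position)
n=15: W (go to 5, an L position)
n=16: L (options 8(W), 12(W), 14(W), 15(W) are all W)
n=17: W (go to 16, an L position)
n=18: W (go to 9, an L position)
n=19: L (sole option 18(W) is W)
n=20: W (go to 16, an L position)
n=21: W (go to 7, an L position)
From 21, the L positions reachable in one move are: 7.

Move to 7.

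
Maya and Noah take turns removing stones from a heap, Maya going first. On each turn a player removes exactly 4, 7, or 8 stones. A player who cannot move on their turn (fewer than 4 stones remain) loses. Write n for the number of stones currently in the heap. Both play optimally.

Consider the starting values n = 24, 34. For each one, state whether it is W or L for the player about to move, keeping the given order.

24: L, 34: W

Build the W/L table. Terminal = L. A non-terminal position is W if it has a move to some L; otherwise it is L.
n=0: no move → L
n=1: no move → L
n=2: no move → L
n=3: no move → L
n=4: →0(L), so W
n=5: →1(L), so W
n=6: →2(L), so W
n=7: →3(L), so W
n=8: →1(L), so W
n=9: →2(L), so W
n=10: →3(L), so W
n=11: →3(L), so W
n=12: →8(W), 5(W), 4(W) — all W, so L
n=13: →9(W), 6(W), 5(W) — all W, so L
n=14: →10(W), 7(W), 6(W) — all W, so L
n=15: →11(W), 8(W), 7(W) — all W, so L
n=16: →12(L), so W
n=17: →13(L), so W
n=18: →14(L), so W
n=19: →15(L), so W
n=20: →13(L), so W
n=21: →14(L), so W
n=22: →15(L), so W
n=23: →15(L), so W
n=24: →20(W), 17(W), 16(W) — all W, so L
n=25: →21(W), 18(W), 17(W) — all W, so L
n=26: →22(W), 19(W), 18(W) — all W, so L
n=27: →23(W), 20(W), 19(W) — all W, so L
n=28: →24(L), so W
n=29: →25(L), so W
n=30: →26(L), so W
n=31: →27(L), so W
n=32: →25(L), so W
n=33: →26(L), so W
n=34: →27(L), so W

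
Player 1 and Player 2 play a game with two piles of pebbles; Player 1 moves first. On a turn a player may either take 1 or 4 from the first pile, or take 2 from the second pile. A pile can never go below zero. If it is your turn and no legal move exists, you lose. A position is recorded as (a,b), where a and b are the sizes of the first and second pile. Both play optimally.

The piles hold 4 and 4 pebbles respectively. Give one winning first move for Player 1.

Move to (0,4).

Use the standard recursion: the mover loses at a terminal position; elsewhere, the mover wins exactly when some move hands the opponent an L position.
No move ever increases a pile, so every position that can arise here has a ≤ 4 and b ≤ 4; it is enough to label the cells with 0 ≤ a ≤ 4 and 0 ≤ b ≤ 4.
Every move lowers a or b (never raises either), so fill the grid row by row in increasing a, and left to right within a row: each cell's successors are then already labelled.
      b=0  b=1  b=2  b=3  b=4
a=0:    L    L    W    W    L
a=1:    W    W    L    L    W
a=2:    L    L    W    W    L
a=3:    W    W    L    L    W
a=4:    W    W    W    W    W
Cells with no legal move (terminal, hence L): (0,0), (0,1).
The remaining L cells, each justified by listing all of its moves:
(0,4): L (sole option (0,2)(W) is W)
(1,2): L (options (0,2)(W), (1,0)(W) are all W)
(1,3): L (options (0,3)(W), (1,1)(W) are all W)
(2,0): L (sole option (1,0)(W) is W)
(2,1): L (sole option (1,1)(W) is W)
(2,4): L (options (1,4)(W), (2,2)(W) are all W)
(3,2): L (options (2,2)(W), (3,0)(W) are all W)
(3,3): L (options (2,3)(W), (3,1)(W) are all W)
Every other cell has at least one move into one of the L cells above, so it is W.
From (4,4), the L positions reachable in one move are: (0,4).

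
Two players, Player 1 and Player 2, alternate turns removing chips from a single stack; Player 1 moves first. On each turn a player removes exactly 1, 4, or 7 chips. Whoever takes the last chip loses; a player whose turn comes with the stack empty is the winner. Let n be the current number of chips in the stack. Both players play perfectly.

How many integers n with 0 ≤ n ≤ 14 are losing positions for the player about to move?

Classify positions by backward induction: terminal positions (no move available) are W. From any other position, the mover wins iff some move reaches an L.
n=0: no move; the opponent has just taken the last chip and therefore loses → W
n=1: L (sole option 0(W) is W)
n=2: W (go to 1, an L position)
n=3: L (sole option 2(W) is W)
n=4: W (go to 3, an L position)
n=5: W (go to 1, an L position)
n=6: L (options 5(W), 2(W) are all W)
n=7: W (go to 6, an L position)
n=8: W (go to 1, an L position)
n=9: L (options 8(W), 5(W), 2(W) are all W)
n=10: W (go to 9, an L position)
n=11: L (options 10(W), 7(W), 4(W) are all W)
n=12: W (go to 11, an L position)
n=13: W (go to 9, an L position)
n=14: L (options 13(W), 10(W), 7(W) are all W)
L entries with 0 ≤ n ≤ 14: n = 1, 3, 6, 9, 11, 14; that makes 6.

6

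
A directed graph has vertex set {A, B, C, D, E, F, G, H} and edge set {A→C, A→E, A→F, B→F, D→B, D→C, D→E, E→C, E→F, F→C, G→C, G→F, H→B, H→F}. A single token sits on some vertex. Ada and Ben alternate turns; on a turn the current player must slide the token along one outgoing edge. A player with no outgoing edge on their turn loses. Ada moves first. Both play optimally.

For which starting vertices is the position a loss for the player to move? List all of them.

B, C

Classify positions by backward induction: terminal positions (no move available) are L. From any other position, the mover wins iff some move reaches an L.
Every edge goes from a vertex to one that appears earlier in the order C, F, E, B, G, A, D, H, so processing vertices in that order labels each vertex after all of its successors.
C: no outgoing edge → L
F: W (go to C, an L position)
E: W (go to C, an L position)
B: L (sole option F(W) is W)
G: W (go to C, an L position)
A: W (go to C, an L position)
D: W (go to B, an L position)
H: W (go to B, an L position)
Reading off the rows marked L gives the requested list; there are 2 such vertices.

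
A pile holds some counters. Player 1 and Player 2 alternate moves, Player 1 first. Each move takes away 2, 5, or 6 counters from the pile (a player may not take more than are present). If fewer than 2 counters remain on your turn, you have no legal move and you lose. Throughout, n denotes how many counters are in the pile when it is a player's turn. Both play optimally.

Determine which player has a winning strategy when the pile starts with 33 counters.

Player 2 wins.

Positions with no move are L. A position that does have a move is losing for the player to move precisely when every available move leads to a winning position for the opponent. Fill in the labels:
n=0: no move → L
n=1: no move → L
n=2: →0(L), so W
n=3: →1(L), so W
n=4: →2(W) only, which is W, so L
n=5: →0(L), so W
n=6: →4(L), so W
n=7: →1(L), so W
n=8: →6(W), 3(W), 2(W) — all W, so L
n=9: →4(L), so W
n=10: →8(L), so W
n=11: →9(W), 6(W), 5(W) — all W, so L
n=12: →10(W), 7(W), 6(W) — all W, so L
n=13: →11(L), so W
n=14: →12(L), so W
n=15: →13(W), 10(W), 9(W) — all W, so L
n=16: →11(L), so W
n=17: →15(L), so W
n=18: →12(L), so W
n=19: →17(W), 14(W), 13(W) — all W, so L
n=20: →15(L), so W
n=21: →19(L), so W
n=22: →20(W), 17(W), 16(W) — all W, so L
n=23: →21(W), 18(W), 17(W) — all W, so L
n=24: →22(L), so W
n=25: →23(L), so W
n=26: →24(W), 21(W), 20(W) — all W, so L
n=27: →22(L), so W
n=28: →26(L), so W
n=29: →23(L), so W
n=30: →28(W), 25(W), 24(W) — all W, so L
n=31: →26(L), so W
n=32: →30(L), so W
n=33: →31(W), 28(W), 27(W) — all W, so L
Every move from 33 reaches a W position, so the mover loses.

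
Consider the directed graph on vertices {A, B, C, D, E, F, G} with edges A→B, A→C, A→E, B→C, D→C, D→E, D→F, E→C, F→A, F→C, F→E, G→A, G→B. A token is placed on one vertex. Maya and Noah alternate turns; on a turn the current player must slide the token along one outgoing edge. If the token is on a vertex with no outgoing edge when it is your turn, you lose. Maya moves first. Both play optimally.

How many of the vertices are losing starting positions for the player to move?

2

Use the standard recursion: the mover loses at a terminal position; elsewhere, the mover wins exactly when some move hands the opponent an L position.
Every edge goes from a vertex to one that appears earlier in the order C, B, E, A, F, G, D, so processing vertices in that order labels each vertex after all of its successors.
C: no outgoing edge → L
B: reaches L-position C → W
E: reaches L-position C → W
A: reaches L-position C → W
F: reaches L-position C → W
G: only reaches A(W), B(W), all W → L
D: reaches L-position C → W
The L vertices are C, G; that is 2 in all.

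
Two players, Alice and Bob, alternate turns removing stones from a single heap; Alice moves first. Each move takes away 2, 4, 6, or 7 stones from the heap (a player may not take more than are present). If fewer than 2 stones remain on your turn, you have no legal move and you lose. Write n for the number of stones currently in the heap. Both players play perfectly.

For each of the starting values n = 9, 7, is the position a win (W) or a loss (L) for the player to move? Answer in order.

9: L, 7: W

Build the W/L table. Terminal = L. A non-terminal position is W if it has a move to some L; otherwise it is L.
n=0: no move → L
n=1: no move → L
n=2: reaches L-position 0 → W
n=3: reaches L-position 1 → W
n=4: reaches L-position 0 → W
n=5: reaches L-position 1 → W
n=6: reaches L-position 0 → W
n=7: reaches L-position 1 → W
n=8: reaches L-position 1 → W
n=9: only reaches 7(W), 5(W), 3(W), 2(W), all W → L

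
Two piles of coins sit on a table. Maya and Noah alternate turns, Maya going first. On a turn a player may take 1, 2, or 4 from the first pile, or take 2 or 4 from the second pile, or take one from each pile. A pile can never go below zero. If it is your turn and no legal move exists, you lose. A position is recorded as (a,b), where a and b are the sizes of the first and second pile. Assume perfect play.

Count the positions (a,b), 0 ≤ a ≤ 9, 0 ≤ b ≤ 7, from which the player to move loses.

Classify positions by backward induction: terminal positions (no move available) are L. From any other position, the mover wins iff some move reaches an L.
Every move lowers a or b (never raises either), so fill the grid row by row in increasing a, and left to right within a row: each cell's successors are then already labelled.
      b=0  b=1  b=2  b=3  b=4  b=5  b=6  b=7
a=0:    L    L    W    W    W    W    L    L
a=1:    W    W    W    L    L    W    W    W
a=2:    W    W    L    W    W    W    W    W
a=3:    L    L    W    W    W    W    L    L
a=4:    W    W    W    L    L    W    W    W
a=5:    W    W    L    W    W    W    W    W
a=6:    L    L    W    W    W    W    L    L
a=7:    W    W    W    L    L    W    W    W
a=8:    W    W    L    W    W    W    W    W
a=9:    L    L    W    W    W    W    L    L
Cells with no legal move (terminal, hence L): (0,0), (0,1).
The remaining L cells, each justified by listing all of its moves:
(0,6): moves to (0,4)(W), (0,2)(W); every one is W ⇒ L
(0,7): moves to (0,5)(W), (0,3)(W); every one is W ⇒ L
(1,3): moves to (0,3)(W), (1,1)(W), (0,2)(W); every one is W ⇒ L
(1,4): moves to (0,4)(W), (1,2)(W), (1,0)(W), (0,3)(W); every one is W ⇒ L
(2,2): moves to (1,2)(W), (0,2)(W), (2,0)(W), (1,1)(W); every one is W ⇒ L
(3,0): moves to (2,0)(W), (1,0)(W); every one is W ⇒ L
(3,1): moves to (2,1)(W), (1,1)(W), (2,0)(W); every one is W ⇒ L
(3,6): moves to (2,6)(W), (1,6)(W), (3,4)(W), (3,2)(W), (2,5)(W); every one is W ⇒ L
(3,7): moves to (2,7)(W), (1,7)(W), (3,5)(W), (3,3)(W), (2,6)(W); every one is W ⇒ L
(4,3): moves to (3,3)(W), (2,3)(W), (0,3)(W), (4,1)(W), (3,2)(W); every one is W ⇒ L
(4,4): moves to (3,4)(W), (2,4)(W), (0,4)(W), (4,2)(W), (4,0)(W), (3,3)(W); every one is W ⇒ L
(5,2): moves to (4,2)(W), (3,2)(W), (1,2)(W), (5,0)(W), (4,1)(W); every one is W ⇒ L
(6,0): moves to (5,0)(W), (4,0)(W), (2,0)(W); every one is W ⇒ L
(6,1): moves to (5,1)(W), (4,1)(W), (2,1)(W), (5,0)(W); every one is W ⇒ L
(6,6): moves to (5,6)(W), (4,6)(W), (2,6)(W), (6,4)(W), (6,2)(W), (5,5)(W); every one is W ⇒ L
(6,7): moves to (5,7)(W), (4,7)(W), (2,7)(W), (6,5)(W), (6,3)(W), (5,6)(W); every one is W ⇒ L
(7,3): moves to (6,3)(W), (5,3)(W), (3,3)(W), (7,1)(W), (6,2)(W); every one is W ⇒ L
(7,4): moves to (6,4)(W), (5,4)(W), (3,4)(W), (7,2)(W), (7,0)(W), (6,3)(W); every one is W ⇒ L
(8,2): moves to (7,2)(W), (6,2)(W), (4,2)(W), (8,0)(W), (7,1)(W); every one is W ⇒ L
(9,0): moves to (8,0)(W), (7,0)(W), (5,0)(W); every one is W ⇒ L
(9,1): moves to (8,1)(W), (7,1)(W), (5,1)(W), (8,0)(W); every one is W ⇒ L
(9,6): moves to (8,6)(W), (7,6)(W), (5,6)(W), (9,4)(W), (9,2)(W), (8,5)(W); every one is W ⇒ L
(9,7): moves to (8,7)(W), (7,7)(W), (5,7)(W), (9,5)(W), (9,3)(W), (8,6)(W); every one is W ⇒ L
Every other cell has at least one move into one of the L cells above, so it is W.
L cells per row: a=0: 4, a=1: 2, a=2: 1, a=3: 4, a=4: 2, a=5: 1, a=6: 4, a=7: 2, a=8: 1, a=9: 4; total 25.

25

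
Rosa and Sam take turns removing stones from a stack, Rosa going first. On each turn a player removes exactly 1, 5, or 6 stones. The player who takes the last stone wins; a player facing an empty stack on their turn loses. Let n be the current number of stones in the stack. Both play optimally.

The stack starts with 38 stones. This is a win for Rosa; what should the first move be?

Remove 1, leaving 37.

Compute win/loss labels from the base case upward. A position with no move is L. Any other position is W if it can reach an L in one move, else L.
n=0: no move → L
n=1: can move to 0, which is L ⇒ W
n=2: the only move is to 1(W), a W ⇒ L
n=3: can move to 2, which is L ⇒ W
n=4: the only move is to 3(W), a W ⇒ L
n=5: can move to 4, which is L ⇒ W
n=6: can move to 0, which is L ⇒ W
n=7: can move to 2, which is L ⇒ W
n=8: can move to 2, which is L ⇒ W
n=9: can move to 4, which is L ⇒ W
n=10: can move to 4, which is L ⇒ W
n=11: moves to 10(W), 6(W), 5(W); every one is W ⇒ L
n=12: can move to 11, which is L ⇒ W
n=13: moves to 12(W), 8(W), 7(W); every one is W ⇒ L
n=14: can move to 13, which is L ⇒ W
n=15: moves to 14(W), 10(W), 9(W); every one is W ⇒ L
n=16: can move to 15, which is L ⇒ W
n=17: can move to 11, which is L ⇒ W
n=18: can move to 13, which is L ⇒ W
n=19: can move to 13, which is L ⇒ W
n=20: can move to 15, which is L ⇒ W
n=21: can move to 15, which is L ⇒ W
n=22: moves to 21(W), 17(W), 16(W); every one is W ⇒ L
n=23: can move to 22, which is L ⇒ W
n=24: moves to 23(W), 19(W), 18(W); every one is W ⇒ L
n=25: can move to 24, which is L ⇒ W
n=26: moves to 25(W), 21(W), 20(W); every one is W ⇒ L
n=27: can move to 26, which is L ⇒ W
n=28: can move to 22, which is L ⇒ W
n=29: can move to 24, which is L ⇒ W
n=30: can move to 24, which is L ⇒ W
n=31: can move to 26, which is L ⇒ W
n=32: can move to 26, which is L ⇒ W
n=33: moves to 32(W), 28(W), 27(W); every one is W ⇒ L
n=34: can move to 33, which is L ⇒ W
n=35: moves to 34(W), 30(W), 29(W); every one is W ⇒ L
n=36: can move to 35, which is L ⇒ W
n=37: moves to 36(W), 32(W), 31(W); every one is W ⇒ L
n=38: can move to 37, which is L ⇒ W
From 38, the L positions reachable in one move are: 37, 33. Any move reaching one of these is winning.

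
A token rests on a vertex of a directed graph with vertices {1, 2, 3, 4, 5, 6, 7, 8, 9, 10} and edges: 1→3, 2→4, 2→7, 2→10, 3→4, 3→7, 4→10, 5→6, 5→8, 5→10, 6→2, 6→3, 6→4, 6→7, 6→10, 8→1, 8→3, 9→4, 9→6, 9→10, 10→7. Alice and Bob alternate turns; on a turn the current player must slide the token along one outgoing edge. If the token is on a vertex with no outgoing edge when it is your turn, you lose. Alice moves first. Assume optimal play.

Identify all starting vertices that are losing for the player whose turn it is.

1, 4, 5, 7

Label each position W (a win for the player to move) or L (a loss). A position with no legal move is L; any other position is W exactly when some move reaches an L, and L when every move reaches a W.
Every edge goes from a vertex to one that appears earlier in the order 7, 10, 4, 2, 3, 6, 1, 8, 9, 5, so processing vertices in that order labels each vertex after all of its successors.
7: no outgoing edge → L
10: →7(L), so W
4: →10(W) only, which is W, so L
2: →4(L), so W
3: →4(L), so W
6: →4(L), so W
1: →3(W) only, which is W, so L
8: →1(L), so W
9: →4(L), so W
5: →8(W), 6(W), 10(W) — all W, so L
The losing starting vertices are exactly the entries labelled L in this table (4 of them).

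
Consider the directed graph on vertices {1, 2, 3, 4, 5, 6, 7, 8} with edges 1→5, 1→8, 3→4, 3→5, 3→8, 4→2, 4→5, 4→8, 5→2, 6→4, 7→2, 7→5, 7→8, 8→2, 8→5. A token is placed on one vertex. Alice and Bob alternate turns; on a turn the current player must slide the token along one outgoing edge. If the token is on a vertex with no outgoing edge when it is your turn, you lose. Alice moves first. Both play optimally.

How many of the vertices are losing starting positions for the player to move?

Compute win/loss labels from the base case upward. A position with no move is L. Any other position is W if it can reach an L in one move, else L.
Every edge goes from a vertex to one that appears earlier in the order 2, 5, 8, 4, 3, 6, 7, 1, so processing vertices in that order labels each vertex after all of its successors.
2: no outgoing edge → L
5: W (go to 2, an L position)
8: W (go to 2, an L position)
4: W (go to 2, an L position)
3: L (options 4(W), 8(W), 5(W) are all W)
6: L (sole option 4(W) is W)
7: W (go to 2, an L position)
1: L (options 8(W), 5(W) are all W)
The L vertices are 1, 2, 3, 6; that is 4 in all.

4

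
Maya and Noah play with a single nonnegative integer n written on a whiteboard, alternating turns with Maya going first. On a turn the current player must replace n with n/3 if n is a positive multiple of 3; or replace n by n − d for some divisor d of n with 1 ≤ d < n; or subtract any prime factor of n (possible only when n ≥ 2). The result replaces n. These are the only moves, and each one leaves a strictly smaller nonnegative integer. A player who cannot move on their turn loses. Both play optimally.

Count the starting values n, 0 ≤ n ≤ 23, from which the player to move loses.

Use the standard recursion: the mover loses at a terminal position; elsewhere, the mover wins exactly when some move hands the opponent an L position.
n=0: no move → L
n=1: no move → L
n=2: W (go to 0, an L position)
n=3: W (go to 0, an L position)
n=4: L (options 2(W), 3(W) are all W)
n=5: W (go to 0, an L position)
n=6: W (go to 4, an L position)
n=7: W (go to 0, an L position)
n=8: W (go to 4, an L position)
n=9: L (options 3(W), 6(W), 8(W) are all W)
n=10: W (go to 9, an L position)
n=11: W (go to 0, an L position)
n=12: W (go to 4, an L position)
n=13: W (go to 0, an L position)
n=14: L (options 7(W), 12(W), 13(W) are all W)
n=15: W (go to 14, an L position)
n=16: W (go to 14, an L position)
n=17: W (go to 0, an L position)
n=18: W (go to 9, an L position)
n=19: W (go to 0, an L position)
n=20: L (options 10(W), 15(W), 16(W), 18(W), 19(W) are all W)
n=21: W (go to 14, an L position)
n=22: W (go to 20, an L position)
n=23: W (go to 0, an L position)
L entries with 0 ≤ n ≤ 23: n = 0, 1, 4, 9, 14, 20; that makes 6.

6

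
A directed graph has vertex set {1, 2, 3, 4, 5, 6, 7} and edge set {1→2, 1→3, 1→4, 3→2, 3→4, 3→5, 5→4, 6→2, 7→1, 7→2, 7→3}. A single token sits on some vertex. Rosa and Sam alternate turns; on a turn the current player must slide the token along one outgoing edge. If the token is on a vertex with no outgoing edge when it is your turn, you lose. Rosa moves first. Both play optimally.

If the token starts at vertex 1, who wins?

Rosa wins.

Label each position W (a win for the player to move) or L (a loss). A position with no legal move is L; any other position is W exactly when some move reaches an L, and L when every move reaches a W.
Every edge goes from a vertex to one that appears earlier in the order 2, 4, 5, 3, 1, 7, 6, so processing vertices in that order labels each vertex after all of its successors.
2: no outgoing edge → L
4: no outgoing edge → L
5: reaches L-position 4 → W
3: reaches L-position 4 → W
1: reaches L-position 4 → W
7: reaches L-position 2 → W
6: reaches L-position 2 → W
From 1 Rosa can move to 4, reaching an L position.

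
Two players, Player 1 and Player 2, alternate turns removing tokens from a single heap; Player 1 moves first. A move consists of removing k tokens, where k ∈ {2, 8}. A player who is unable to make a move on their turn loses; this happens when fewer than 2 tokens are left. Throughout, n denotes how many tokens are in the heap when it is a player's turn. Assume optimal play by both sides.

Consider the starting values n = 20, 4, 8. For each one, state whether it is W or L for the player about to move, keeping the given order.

Build the W/L table. Terminal = L. A non-terminal position is W if it has a move to some L; otherwise it is L.
n=0: no move → L
n=1: no move → L
n=2: can move to 0, which is L ⇒ W
n=3: can move to 1, which is L ⇒ W
n=4: the only move is to 2(W), a W ⇒ L
n=5: the only move is to 3(W), a W ⇒ L
n=6: can move to 4, which is L ⇒ W
n=7: can move to 5, which is L ⇒ W
n=8: can move to 0, which is L ⇒ W
n=9: can move to 1, which is L ⇒ W
n=10: moves to 8(W), 2(W); every one is W ⇒ L
n=11: moves to 9(W), 3(W); every one is W ⇒ L
n=12: can move to 10, which is L ⇒ W
n=13: can move to 11, which is L ⇒ W
n=14: moves to 12(W), 6(W); every one is W ⇒ L
n=15: moves to 13(W), 7(W); every one is W ⇒ L
n=16: can move to 14, which is L ⇒ W
n=17: can move to 15, which is L ⇒ W
n=18: can move to 10, which is L ⇒ W
n=19: can move to 11, which is L ⇒ W
n=20: moves to 18(W), 12(W); every one is W ⇒ L

20: L, 4: L, 8: W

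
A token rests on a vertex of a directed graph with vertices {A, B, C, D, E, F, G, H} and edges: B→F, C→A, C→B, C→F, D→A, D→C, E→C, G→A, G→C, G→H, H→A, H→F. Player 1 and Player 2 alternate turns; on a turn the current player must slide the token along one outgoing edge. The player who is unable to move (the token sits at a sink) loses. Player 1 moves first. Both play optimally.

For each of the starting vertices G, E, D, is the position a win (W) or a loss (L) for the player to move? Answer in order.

G: W, E: L, D: W

Label each position W (a win for the player to move) or L (a loss). A position with no legal move is L; any other position is W exactly when some move reaches an L, and L when every move reaches a W.
Every edge goes from a vertex to one that appears earlier in the order F, A, B, C, H, E, G, D, so processing vertices in that order labels each vertex after all of its successors.
F: no outgoing edge → L
A: no outgoing edge → L
B: W (go to F, an L position)
C: W (go to A, an L position)
H: W (go to A, an L position)
E: L (sole option C(W) is W)
G: W (go to A, an L position)
D: W (go to A, an L position)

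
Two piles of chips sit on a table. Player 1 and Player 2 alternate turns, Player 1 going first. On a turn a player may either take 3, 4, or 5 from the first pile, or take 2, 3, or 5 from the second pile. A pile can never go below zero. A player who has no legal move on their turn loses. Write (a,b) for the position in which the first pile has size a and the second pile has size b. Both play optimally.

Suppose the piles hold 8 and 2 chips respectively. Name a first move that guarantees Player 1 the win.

Move to (5,2).

Classify positions by backward induction: terminal positions (no move available) are L. From any other position, the mover wins iff some move reaches an L.
No move ever increases a pile, so every position that can arise here has a ≤ 8 and b ≤ 2; it is enough to label the cells with 0 ≤ a ≤ 8 and 0 ≤ b ≤ 2.
Every move lowers a or b (never raises either), so fill the grid row by row in increasing a, and left to right within a row: each cell's successors are then already labelled.
      b=0  b=1  b=2
a=0:    L    L    W
a=1:    L    L    W
a=2:    L    L    W
a=3:    W    W    L
a=4:    W    W    L
a=5:    W    W    L
a=6:    W    W    W
a=7:    W    W    W
a=8:    L    L    W
Cells with no legal move (terminal, hence L): (0,0), (0,1), (1,0), (1,1), (2,0), (2,1).
The remaining L cells, each justified by listing all of its moves:
(3,2): →(0,2)(W), (3,0)(W) — all W, so L
(4,2): →(1,2)(W), (0,2)(W), (4,0)(W) — all W, so L
(5,2): →(2,2)(W), (1,2)(W), (0,2)(W), (5,0)(W) — all W, so L
(8,0): →(5,0)(W), (4,0)(W), (3,0)(W) — all W, so L
(8,1): →(5,1)(W), (4,1)(W), (3,1)(W) — all W, so L
Every other cell has at least one move into one of the L cells above, so it is W.
From (8,2), the L positions reachable in one move are: (5,2), (4,2), (3,2), (8,0). Any move reaching one of these is winning.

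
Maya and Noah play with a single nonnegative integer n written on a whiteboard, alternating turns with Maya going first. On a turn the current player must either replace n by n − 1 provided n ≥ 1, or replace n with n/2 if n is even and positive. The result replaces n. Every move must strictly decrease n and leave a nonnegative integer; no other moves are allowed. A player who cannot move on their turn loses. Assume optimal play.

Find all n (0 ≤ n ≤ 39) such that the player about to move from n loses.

Build the W/L table. Terminal = L. A non-terminal position is W if it has a move to some L; otherwise it is L.
n=0: no move → L
n=1: can move to 0, which is L ⇒ W
n=2: the only move is to 1(W), a W ⇒ L
n=3: can move to 2, which is L ⇒ W
n=4: can move to 2, which is L ⇒ W
n=5: the only move is to 4(W), a W ⇒ L
n=6: can move to 5, which is L ⇒ W
n=7: the only move is to 6(W), a W ⇒ L
n=8: can move to 7, which is L ⇒ W
n=9: the only move is to 8(W), a W ⇒ L
n=10: can move to 5, which is L ⇒ W
n=11: the only move is to 10(W), a W ⇒ L
n=12: can move to 11, which is L ⇒ W
n=13: the only move is to 12(W), a W ⇒ L
n=14: can move to 7, which is L ⇒ W
n=15: the only move is to 14(W), a W ⇒ L
n=16: can move to 15, which is L ⇒ W
n=17: the only move is to 16(W), a W ⇒ L
n=18: can move to 9, which is L ⇒ W
n=19: the only move is to 18(W), a W ⇒ L
n=20: can move to 19, which is L ⇒ W
n=21: the only move is to 20(W), a W ⇒ L
n=22: can move to 11, which is L ⇒ W
n=23: the only move is to 22(W), a W ⇒ L
n=24: can move to 23, which is L ⇒ W
n=25: the only move is to 24(W), a W ⇒ L
n=26: can move to 13, which is L ⇒ W
n=27: the only move is to 26(W), a W ⇒ L
n=28: can move to 27, which is L ⇒ W
n=29: the only move is to 28(W), a W ⇒ L
n=30: can move to 15, which is L ⇒ W
n=31: the only move is to 30(W), a W ⇒ L
n=32: can move to 31, which is L ⇒ W
n=33: the only move is to 32(W), a W ⇒ L
n=34: can move to 17, which is L ⇒ W
n=35: the only move is to 34(W), a W ⇒ L
n=36: can move to 35, which is L ⇒ W
n=37: the only move is to 36(W), a W ⇒ L
n=38: can move to 19, which is L ⇒ W
n=39: the only move is to 38(W), a W ⇒ L
The losing starting values of n are exactly the entries labelled L in this table (20 of them).

0, 2, 5, 7, 9, 11, 13, 15, 17, 19, 21, 23, 25, 27, 29, 31, 33, 35, 37, 39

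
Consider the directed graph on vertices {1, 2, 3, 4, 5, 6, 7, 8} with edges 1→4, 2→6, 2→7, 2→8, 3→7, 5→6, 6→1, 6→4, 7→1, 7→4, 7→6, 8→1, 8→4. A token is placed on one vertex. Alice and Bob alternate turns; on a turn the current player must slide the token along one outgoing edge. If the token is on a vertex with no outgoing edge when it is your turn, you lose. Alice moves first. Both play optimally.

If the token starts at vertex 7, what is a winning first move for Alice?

Positions with no move are L. A position that does have a move is losing for the player to move precisely when every available move leads to a winning position for the opponent. Fill in the labels:
Every edge goes from a vertex to one that appears earlier in the order 4, 1, 6, 7, 8, 2, 5, 3, so processing vertices in that order labels each vertex after all of its successors.
4: no outgoing edge → L
1: reaches L-position 4 → W
6: reaches L-position 4 → W
7: reaches L-position 4 → W
8: reaches L-position 4 → W
2: only reaches 8(W), 7(W), 6(W), all W → L
5: only reaches 6(W), which is W → L
3: only reaches 7(W), which is W → L
From 7, the L positions reachable in one move are: 4.

Move to 4.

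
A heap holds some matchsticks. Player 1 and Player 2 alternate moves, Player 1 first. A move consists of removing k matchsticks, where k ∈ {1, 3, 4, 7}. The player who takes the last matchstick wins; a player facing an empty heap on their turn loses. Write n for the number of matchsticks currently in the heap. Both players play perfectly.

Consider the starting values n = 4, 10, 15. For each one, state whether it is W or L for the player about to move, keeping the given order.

Build the W/L table. Terminal = L. A non-terminal position is W if it has a move to some L; otherwise it is L.
n=0: no move → L
n=1: W (go to 0, an L position)
n=2: L (sole option 1(W) is W)
n=3: W (go to 2, an L position)
n=4: W (go to 0, an L position)
n=5: W (go to 2, an L position)
n=6: W (go to 2, an L position)
n=7: W (go to 0, an L position)
n=8: L (options 7(W), 5(W), 4(W), 1(W) are all W)
n=9: W (go to 8, an L position)
n=10: L (options 9(W), 7(W), 6(W), 3(W) are all W)
n=11: W (go to 10, an L position)
n=12: W (go to 8, an L position)
n=13: W (go to 10, an L position)
n=14: W (go to 10, an L position)
n=15: W (go to 8, an L position)

4: W, 10: L, 15: W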